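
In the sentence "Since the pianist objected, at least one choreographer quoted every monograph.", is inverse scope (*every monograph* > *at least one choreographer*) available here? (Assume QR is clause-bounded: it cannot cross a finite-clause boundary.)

Yes

*every monograph* is a matrix argument; the adjunct is an island but the target quantifier is outside it.
With no island boundary between them, the object can take inverse scope over the subject via ordinary QR within the clause.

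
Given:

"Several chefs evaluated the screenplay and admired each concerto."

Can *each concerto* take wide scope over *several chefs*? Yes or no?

No

The target quantifier *each concerto* is part of one conjunct of the coordinate structure (*admired each concerto*).
Asymmetric QR out of one conjunct violates the Coordinate Structure Constraint.
*each concerto* is confined to the island and cannot take scope over *several chefs*.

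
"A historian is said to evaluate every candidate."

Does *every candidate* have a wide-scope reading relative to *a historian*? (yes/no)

Raising constructions are monoclausal for scope purposes; *every candidate* is not separated from *a historian* by any island.
No island intervenes, so both surface and inverse scope are derivable.

Yes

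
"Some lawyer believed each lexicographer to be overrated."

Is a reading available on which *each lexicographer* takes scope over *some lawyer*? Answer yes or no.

The ECM infinitive is scope-transparent — *each lexicographer* is free to raise above *some lawyer*.
With no island boundary between them, the object can take inverse scope over the subject via ordinary QR within the clause.

Yes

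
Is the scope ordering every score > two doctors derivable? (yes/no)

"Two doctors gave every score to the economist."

Yes

*two doctors* and *every score* are co-arguments of the matrix verb, with nothing but a clause-internal boundary between them.
Nothing blocks QR of the lower DP to a position above the higher one, so inverse scope is available.
Both orderings are possible: *two doctors* > *every score* and *every score* > *two doctors*.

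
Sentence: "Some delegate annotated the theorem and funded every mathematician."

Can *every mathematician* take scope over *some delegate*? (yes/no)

The target quantifier *every mathematician* is part of one conjunct of the coordinate structure (*funded every mathematician*).
Asymmetric QR out of one conjunct violates the Coordinate Structure Constraint.
So *every mathematician* cannot raise to a position above *some delegate*.
(Only the surface reading survives: one fixed delegate with respect to all the relevant mathematicians.)

No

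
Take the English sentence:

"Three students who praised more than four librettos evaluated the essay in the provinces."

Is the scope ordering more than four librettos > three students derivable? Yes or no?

No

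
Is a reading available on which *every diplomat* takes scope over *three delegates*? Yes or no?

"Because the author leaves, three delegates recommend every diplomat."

Yes

*every diplomat* is a matrix argument; the adjunct is an island but the target quantifier is outside it.
Clause-internal QR can adjoin the lower DP above the subject, yielding the inverse reading.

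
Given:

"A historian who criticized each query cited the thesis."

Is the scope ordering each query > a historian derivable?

No

Structurally, *each query* is inside the relative clause *who criticized each query*.
Relative clauses are scope islands: a quantifier cannot QR out of a relative clause to take scope in the matrix clause.
Hence only narrow scope for *each query* (under *a historian*) survives.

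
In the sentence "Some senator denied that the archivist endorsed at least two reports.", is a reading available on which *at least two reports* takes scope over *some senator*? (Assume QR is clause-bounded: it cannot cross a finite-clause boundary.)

No

*at least two reports* occurs within the finite complement clause *that the archivist endorsed at least two reports*.
Given the clause-boundedness assumption, QR cannot cross the finite CP into the matrix.
*at least two reports* is confined to the island and cannot take scope over *some senator*.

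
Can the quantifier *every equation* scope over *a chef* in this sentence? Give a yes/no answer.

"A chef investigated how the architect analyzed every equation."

No

*every equation* is embedded in the embedded question *how the architect analyzed every equation*.
Embedded questions are wh-islands: a quantifier inside an indirect question cannot QR into the matrix clause.
So the wide-scope reading for *every equation* is blocked.
(Only the surface reading survives: one fixed chef with respect to all the relevant equations.)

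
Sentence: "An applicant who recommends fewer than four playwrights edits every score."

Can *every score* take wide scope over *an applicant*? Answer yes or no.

Yes

*every score* is a matrix argument; only *an applicant* is modified by the relative clause *who recommends fewer than four playwrights*, so the RC island is irrelevant to the target quantifier.
With no island boundary between them, the object can take inverse scope over the subject via ordinary QR within the clause.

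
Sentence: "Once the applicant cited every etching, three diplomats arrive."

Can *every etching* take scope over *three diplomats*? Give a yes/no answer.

The target quantifier *every etching* is part of the adjunct clause *once the applicant cited every etching*.
Scope out of an adjunct clause is unavailable: QR respects the adjunct-island constraint.
The ordering *every etching* > *three diplomats* is therefore underivable.

No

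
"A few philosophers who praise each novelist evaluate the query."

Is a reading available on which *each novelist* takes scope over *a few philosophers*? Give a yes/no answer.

The target quantifier *each novelist* is part of the relative clause *who praise each novelist*.
The relative clause forms an island for QR, so the quantifier is confined to the head noun's restrictor.
*each novelist* is confined to the island and cannot take scope over *a few philosophers*.

No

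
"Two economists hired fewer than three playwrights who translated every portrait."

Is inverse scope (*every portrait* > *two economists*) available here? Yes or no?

*every portrait* sits inside the relative clause *who translated every portrait* modifying *fewer than three playwrights*.
The relative clause forms an island for QR, so the quantifier is confined to the head noun's restrictor.
There is no licit LF on which *every portrait* c-commands *two economists*.

No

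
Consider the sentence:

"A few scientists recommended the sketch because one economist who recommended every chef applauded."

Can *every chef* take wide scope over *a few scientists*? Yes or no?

The DP *every chef* is contained in the relative clause *who recommended every chef*, which is itself inside the adjunct *because one economist who recommended every chef applauded*.
Two island boundaries intervene — the relative clause and the adjunct. Either alone would block QR.
There is no licit LF on which *every chef* c-commands *a few scientists*.

No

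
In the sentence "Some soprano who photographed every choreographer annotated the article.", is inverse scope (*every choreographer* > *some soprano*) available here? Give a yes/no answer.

Structurally, *every choreographer* is inside the relative clause *who photographed every choreographer*.
A relative clause is a scope island — quantifier raising cannot cross its boundary.
*every choreographer* is confined to the island and cannot take scope over *some soprano*.
(Only the surface reading survives: one fixed soprano with respect to all the relevant choreographers.)

No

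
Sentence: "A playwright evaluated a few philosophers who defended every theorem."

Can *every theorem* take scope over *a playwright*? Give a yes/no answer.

The target quantifier *every theorem* is part of the relative clause *who defended every theorem* modifying *a few philosophers*.
Quantifiers inside a relative clause are trapped there; the RC boundary blocks QR.
So the wide-scope reading for *every theorem* is blocked.
(Only the surface reading survives: one fixed playwright with respect to all the relevant theorems.)

No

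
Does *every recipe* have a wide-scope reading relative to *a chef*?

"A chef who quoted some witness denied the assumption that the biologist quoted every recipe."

No

*every recipe* occurs within the complex NP *the assumption that the biologist quoted every recipe*.
The complex NP is opaque for QR — the quantifier is frozen inside the noun's complement.
*every recipe* > *a chef* would require crossing that boundary, which is illicit.
(Only the surface reading survives: one fixed chef with respect to all the relevant recipes.)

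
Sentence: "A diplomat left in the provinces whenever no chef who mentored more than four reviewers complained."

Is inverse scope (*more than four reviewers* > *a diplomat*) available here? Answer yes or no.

*more than four reviewers* sits inside the relative clause *who mentored more than four reviewers*, which is itself inside the adjunct *whenever no chef who mentored more than four reviewers complained*.
Even if one barrier were somehow void, the other would still block QR.
So *more than four reviewers* cannot raise to a position above *a diplomat*.

No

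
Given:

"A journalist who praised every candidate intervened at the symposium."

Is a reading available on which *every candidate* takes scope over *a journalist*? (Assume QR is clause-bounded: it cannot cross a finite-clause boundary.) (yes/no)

No

*every candidate* is embedded in the relative clause *who praised every candidate*.
Relative clauses are scope islands: a quantifier cannot QR out of a relative clause to take scope in the matrix clause.
Hence only narrow scope for *every candidate* (under *a journalist*) survives.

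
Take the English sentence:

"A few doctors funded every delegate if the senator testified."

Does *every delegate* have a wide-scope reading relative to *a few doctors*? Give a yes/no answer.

Yes

The adjunct island is irrelevant here — *every delegate* and *a few doctors* are both in the matrix clause.
Clause-internal QR can adjoin the lower DP above the subject, yielding the inverse reading.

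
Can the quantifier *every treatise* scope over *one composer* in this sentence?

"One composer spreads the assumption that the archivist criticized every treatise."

The target quantifier *every treatise* is part of the complex NP *the assumption that the archivist criticized every treatise*.
The complex NP is opaque for QR — the quantifier is frozen inside the noun's complement.
*every treatise* is confined to the island and cannot take scope over *one composer*.

No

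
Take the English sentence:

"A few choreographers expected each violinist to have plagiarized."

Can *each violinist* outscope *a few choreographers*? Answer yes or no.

Yes

*each violinist* is the subject of an ECM infinitive — the infinitival complement of an ECM verb is not a scope island, so *each violinist* can raise into the matrix clause.
With no island boundary between them, the object can take inverse scope over the subject via ordinary QR within the clause.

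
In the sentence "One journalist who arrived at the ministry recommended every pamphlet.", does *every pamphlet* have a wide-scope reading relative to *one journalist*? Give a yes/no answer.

Yes

The RC *who arrived at the ministry* is an island, but *every pamphlet* is not inside it — it is the matrix object, a clausemate of *one journalist*.
Clause-internal QR can adjoin the lower DP above the subject, yielding the inverse reading.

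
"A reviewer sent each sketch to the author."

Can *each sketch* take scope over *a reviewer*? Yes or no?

*each sketch* is the matrix object and *a reviewer* the matrix subject; the two are clausemates.
Ordinary QR to a clause-peripheral position gives the wide-scope LF for the lower DP.

Yes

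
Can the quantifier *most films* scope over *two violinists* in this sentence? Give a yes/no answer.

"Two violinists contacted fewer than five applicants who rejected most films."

The DP *most films* is contained in the relative clause *who rejected most films* modifying *fewer than five applicants*.
Relative clauses block scope extraction: QR cannot target a position outside the modified NP.
Hence only narrow scope for *most films* (under *two violinists*) survives.

No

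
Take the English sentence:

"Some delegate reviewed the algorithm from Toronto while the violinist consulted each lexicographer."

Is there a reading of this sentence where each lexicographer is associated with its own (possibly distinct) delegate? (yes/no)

No

That reading corresponds to *each lexicographer* > *some delegate*.
The target quantifier *each lexicographer* is part of the adjunct clause *while the violinist consulted each lexicographer*.
The adjunct-island constraint bars QR out of an adverbial clause.
So *each lexicographer* cannot raise high enough to outscope *some delegate*; only the surface ordering *some delegate* > *each lexicographer* is available.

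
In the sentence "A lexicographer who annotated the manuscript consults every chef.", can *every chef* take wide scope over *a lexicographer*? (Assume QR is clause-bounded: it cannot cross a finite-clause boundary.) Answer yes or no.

The RC *who annotated the manuscript* is an island, but *every chef* is not inside it — it is the matrix object, a clausemate of *a lexicographer*.
Since no island is crossed, the inverse ordering is licensed alongside surface scope.

Yes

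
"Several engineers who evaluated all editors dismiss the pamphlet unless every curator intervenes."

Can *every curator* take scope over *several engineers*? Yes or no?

The DP *every curator* is contained in the adjunct clause *unless every curator intervenes*.
Adjunct clauses are scope islands: a quantifier inside an adjunct cannot raise into the matrix clause.
There is no licit LF on which *every curator* c-commands *several engineers*.

No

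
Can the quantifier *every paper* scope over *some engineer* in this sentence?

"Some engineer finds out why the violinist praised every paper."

No

*every paper* is embedded in the embedded question *why the violinist praised every paper*.
The wh-island constraint blocks QR out of an embedded interrogative.
*every paper* is confined to the island and cannot take scope over *some engineer*.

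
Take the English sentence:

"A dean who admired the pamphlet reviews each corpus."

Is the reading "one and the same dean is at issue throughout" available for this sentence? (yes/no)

Yes

This is the *a dean* > *each corpus* reading.
Surface scope (*a dean* > *each corpus*) is always derivable; islands only block QR, not in-situ interpretation.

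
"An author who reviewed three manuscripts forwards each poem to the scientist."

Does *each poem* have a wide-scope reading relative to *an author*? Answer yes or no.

Yes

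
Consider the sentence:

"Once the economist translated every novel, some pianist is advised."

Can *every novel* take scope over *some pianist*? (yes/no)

No

*every novel* is embedded in the adjunct clause *once the economist translated every novel*.
Adverbial clauses are not L-marked, so they are barriers for QR — the quantifier cannot escape the adjunct.
The ordering *every novel* > *some pianist* is therefore underivable.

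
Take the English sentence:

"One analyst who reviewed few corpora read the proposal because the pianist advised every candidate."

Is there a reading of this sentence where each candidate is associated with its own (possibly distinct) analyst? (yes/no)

No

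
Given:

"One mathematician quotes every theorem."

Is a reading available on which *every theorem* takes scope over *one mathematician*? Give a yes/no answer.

*every theorem* and *one mathematician* are in the same minimal clause.
Clause-internal QR can adjoin the lower DP above the subject, yielding the inverse reading.

Yes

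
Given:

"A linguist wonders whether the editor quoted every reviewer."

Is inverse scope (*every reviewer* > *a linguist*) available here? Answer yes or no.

*every reviewer* sits inside the embedded question *whether the editor quoted every reviewer*.
Embedded questions are wh-islands: a quantifier inside an indirect question cannot QR into the matrix clause.
So the wide-scope reading for *every reviewer* is blocked.

No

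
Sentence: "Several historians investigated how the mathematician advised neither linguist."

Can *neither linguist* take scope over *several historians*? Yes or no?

No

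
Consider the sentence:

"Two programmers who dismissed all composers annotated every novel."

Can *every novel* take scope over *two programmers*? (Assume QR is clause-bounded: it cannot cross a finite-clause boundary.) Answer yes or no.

Although the sentence contains a relative clause (*who dismissed all composers*), *every novel* is outside it, in the matrix VP.
QR within a single clause is free, so the lower quantifier may take scope over the higher one.

Yes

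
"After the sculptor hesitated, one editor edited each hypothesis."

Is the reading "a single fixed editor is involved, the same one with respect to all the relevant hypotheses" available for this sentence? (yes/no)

Yes

The paraphrase describes the scope ordering *one editor* > *each hypothesis*.
Surface scope (*one editor* > *each hypothesis*) is always derivable; islands only block QR, not in-situ interpretation.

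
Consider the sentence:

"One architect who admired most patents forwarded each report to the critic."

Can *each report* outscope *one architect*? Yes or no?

Yes

The relative clause *who admired most patents* modifies *one architect*, but *each report* is not inside that relative clause — it is an argument of the matrix verb.
Clause-internal QR can adjoin the lower DP above the subject, yielding the inverse reading.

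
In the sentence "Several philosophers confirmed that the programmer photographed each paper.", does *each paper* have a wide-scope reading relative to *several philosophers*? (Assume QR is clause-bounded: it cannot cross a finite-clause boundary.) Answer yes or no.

*each paper* occurs within the finite complement clause *that the programmer photographed each paper*.
With QR restricted to its own tensed clause, the embedded quantifier cannot reach a matrix scope position.
So *each paper* cannot raise to a position above *several philosophers*.

No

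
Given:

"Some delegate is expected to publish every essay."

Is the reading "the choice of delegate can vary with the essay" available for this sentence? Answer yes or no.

This is the *every essay* > *some delegate* reading.
*every essay* is inside a raising infinitive, which is transparent to QR (no CP barrier), so it behaves as a matrix argument.
Clause-internal QR can adjoin the lower DP above the subject, yielding the inverse reading.

Yes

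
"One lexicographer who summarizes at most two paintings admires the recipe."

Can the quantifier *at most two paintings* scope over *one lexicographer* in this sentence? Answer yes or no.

No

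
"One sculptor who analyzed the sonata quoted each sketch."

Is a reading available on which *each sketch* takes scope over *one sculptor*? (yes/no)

Yes

*each sketch* is a matrix argument; only *one sculptor* is modified by the relative clause *who analyzed the sonata*, so the RC island is irrelevant to the target quantifier.
Nothing blocks QR of the lower DP to a position above the higher one, so inverse scope is available.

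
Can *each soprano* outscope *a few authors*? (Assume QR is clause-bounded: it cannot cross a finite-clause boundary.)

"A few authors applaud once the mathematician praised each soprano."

No

Structurally, *each soprano* is inside the adjunct clause *once the mathematician praised each soprano*.
Adjuncts are opaque for quantifier raising; a quantifier in an adjunct stays inside it.
*each soprano* > *a few authors* would require crossing that boundary, which is illicit.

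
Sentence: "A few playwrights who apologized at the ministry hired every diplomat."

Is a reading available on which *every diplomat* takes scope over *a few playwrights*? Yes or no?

Yes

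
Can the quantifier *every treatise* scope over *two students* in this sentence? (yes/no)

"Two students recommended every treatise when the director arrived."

Yes

*every treatise* is a matrix argument; the adjunct is an island but the target quantifier is outside it.
With no island boundary between them, the object can take inverse scope over the subject via ordinary QR within the clause.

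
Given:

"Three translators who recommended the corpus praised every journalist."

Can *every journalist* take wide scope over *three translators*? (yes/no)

The RC *who recommended the corpus* is an island, but *every journalist* is not inside it — it is the matrix object, a clausemate of *three translators*.
Ordinary QR to a clause-peripheral position gives the wide-scope LF for the lower DP.
So *every journalist* > *three translators* is among the available readings.

Yes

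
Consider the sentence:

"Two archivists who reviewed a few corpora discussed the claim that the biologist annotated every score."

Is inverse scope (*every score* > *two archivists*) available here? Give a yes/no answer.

*every score* occurs within the complex NP *the claim that the biologist annotated every score*.
The complex NP is opaque for QR — the quantifier is frozen inside the noun's complement.
So *every score* cannot raise to a position above *two archivists*.

No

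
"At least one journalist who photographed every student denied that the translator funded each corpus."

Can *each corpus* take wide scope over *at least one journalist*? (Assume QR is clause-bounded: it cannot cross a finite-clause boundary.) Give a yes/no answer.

Structurally, *each corpus* is inside the finite complement clause *that the translator funded each corpus*.
Under clause-bounded QR, a quantifier in an embedded finite clause cannot raise into the matrix clause.
Hence only narrow scope for *each corpus* (under *at least one journalist*) survives.
(Only the surface reading survives: one fixed journalist with respect to all the relevant corpora.)

No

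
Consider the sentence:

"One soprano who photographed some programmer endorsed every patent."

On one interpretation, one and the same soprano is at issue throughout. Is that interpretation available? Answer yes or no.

Yes

The described interpretation is the *one soprano* > *every patent* scoping.
Nothing needs to raise for *one soprano* > *every patent*, so no island constraint is at stake.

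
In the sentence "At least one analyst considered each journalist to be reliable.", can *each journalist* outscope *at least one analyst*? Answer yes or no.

Yes

This is an ECM construction: *each journalist* is the infinitival subject, Case-marked by the matrix verb, and the infinitive is transparent for QR.
QR within a single clause is free, so the lower quantifier may take scope over the higher one.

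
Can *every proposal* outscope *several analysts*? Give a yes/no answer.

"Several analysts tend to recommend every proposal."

Yes

The matrix predicate is a raising verb, whose infinitival complement is not a scope island — *every proposal* can QR into the matrix clause.
Ordinary QR to a clause-peripheral position gives the wide-scope LF for the lower DP.
So *every proposal* > *several analysts* is among the available readings.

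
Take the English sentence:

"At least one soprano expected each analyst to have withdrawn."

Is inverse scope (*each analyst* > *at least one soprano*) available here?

This is an ECM construction: *each analyst* is the infinitival subject, Case-marked by the matrix verb, and the infinitive is transparent for QR.
Nothing blocks QR of the lower DP to a position above the higher one, so inverse scope is available.

Yes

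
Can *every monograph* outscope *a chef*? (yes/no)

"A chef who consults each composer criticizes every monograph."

Although the sentence contains a relative clause (*who consults each composer*), *every monograph* is outside it, in the matrix VP.
Since no island is crossed, the inverse ordering is licensed alongside surface scope.

Yes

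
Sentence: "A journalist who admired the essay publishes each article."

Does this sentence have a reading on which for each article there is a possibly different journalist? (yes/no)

The paraphrase describes the scope ordering *each article* > *a journalist*.
*each article* is a matrix argument; only *a journalist* is modified by the relative clause *who admired the essay*, so the RC island is irrelevant to the target quantifier.
QR within a single clause is free, so the lower quantifier may take scope over the higher one.
So *each article* > *a journalist* is among the available readings.

Yes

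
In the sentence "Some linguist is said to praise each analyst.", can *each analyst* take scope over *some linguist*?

*each analyst* is the object of the infinitival complement of a raising predicate; raising infinitives are transparent for QR, so the two DPs are in effect clausemates.
No island intervenes, so both surface and inverse scope are derivable.

Yes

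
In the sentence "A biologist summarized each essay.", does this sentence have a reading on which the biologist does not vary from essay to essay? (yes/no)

The paraphrase describes the scope ordering *a biologist* > *each essay*.
Surface scope (*a biologist* > *each essay*) is always derivable; islands only block QR, not in-situ interpretation.

Yes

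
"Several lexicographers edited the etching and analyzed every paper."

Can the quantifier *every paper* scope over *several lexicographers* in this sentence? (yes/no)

The target quantifier *every paper* is part of one conjunct of the coordinate structure (*analyzed every paper*).
QR out of a conjunct would have to apply non-ATB, which the CSC forbids.
Hence only narrow scope for *every paper* (under *several lexicographers*) survives.

No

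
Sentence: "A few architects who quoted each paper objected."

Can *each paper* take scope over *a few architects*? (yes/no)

Structurally, *each paper* is inside the relative clause *who quoted each paper*.
A relative clause is a scope island — quantifier raising cannot cross its boundary.
*each paper* is confined to the island and cannot take scope over *a few architects*.

No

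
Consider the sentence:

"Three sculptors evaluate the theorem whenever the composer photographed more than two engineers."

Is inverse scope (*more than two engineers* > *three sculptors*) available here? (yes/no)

No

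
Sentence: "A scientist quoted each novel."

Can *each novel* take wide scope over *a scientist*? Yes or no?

Yes

*a scientist* and *each novel* are co-arguments of the matrix verb, with nothing but a clause-internal boundary between them.
QR within a single clause is free, so the lower quantifier may take scope over the higher one.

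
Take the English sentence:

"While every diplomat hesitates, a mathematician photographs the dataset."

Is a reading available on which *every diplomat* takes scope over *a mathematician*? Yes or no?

*every diplomat* sits inside the adjunct clause *while every diplomat hesitates*.
Scope out of an adjunct clause is unavailable: QR respects the adjunct-island constraint.
*every diplomat* is confined to the island and cannot take scope over *a mathematician*.

No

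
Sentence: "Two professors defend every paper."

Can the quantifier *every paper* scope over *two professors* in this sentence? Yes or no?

Yes

*two professors* and *every paper* are co-arguments of the matrix verb, with nothing but a clause-internal boundary between them.
Since no island is crossed, the inverse ordering is licensed alongside surface scope.
Both orderings are possible: *two professors* > *every paper* and *every paper* > *two professors*.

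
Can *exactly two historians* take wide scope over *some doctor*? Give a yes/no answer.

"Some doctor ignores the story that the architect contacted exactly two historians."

*exactly two historians* is embedded in the complex NP *the story that the architect contacted exactly two historians*.
Noun-complement clauses are scope islands (the Complex NP Constraint): a quantifier inside one cannot scope into the matrix.
The inverse ordering *exactly two historians* > *some doctor* is therefore underivable.

No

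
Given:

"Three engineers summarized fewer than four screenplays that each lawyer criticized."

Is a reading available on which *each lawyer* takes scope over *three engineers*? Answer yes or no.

*each lawyer* sits inside the relative clause *that each lawyer criticized* modifying *fewer than four screenplays*.
QR out of a relative clause is ruled out by the relative-clause island constraint.
*each lawyer* is confined to the island and cannot take scope over *three engineers*.

No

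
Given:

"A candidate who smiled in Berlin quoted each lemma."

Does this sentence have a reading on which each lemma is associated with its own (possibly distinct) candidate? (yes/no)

Yes

This is the *each lemma* > *a candidate* reading.
Although the sentence contains a relative clause (*who smiled in Berlin*), *each lemma* is outside it, in the matrix VP.
With no island boundary between them, the object can take inverse scope over the subject via ordinary QR within the clause.
Both orderings are possible: *a candidate* > *each lemma* and *each lemma* > *a candidate*.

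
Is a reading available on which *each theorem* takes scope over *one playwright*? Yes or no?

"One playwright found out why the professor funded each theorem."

No

*each theorem* sits inside the embedded question *why the professor funded each theorem*.
An indirect question is a wh-island; the filled [Spec,CP] blocks QR across the CP edge.
*each theorem* is confined to the island and cannot take scope over *one playwright*.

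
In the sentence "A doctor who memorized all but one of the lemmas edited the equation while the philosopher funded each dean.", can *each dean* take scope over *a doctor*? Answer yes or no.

The DP *each dean* is contained in the adjunct clause *while the philosopher funded each dean*.
Adjunct clauses are scope islands: a quantifier inside an adjunct cannot raise into the matrix clause.
Hence only narrow scope for *each dean* (under *a doctor*) survives.

No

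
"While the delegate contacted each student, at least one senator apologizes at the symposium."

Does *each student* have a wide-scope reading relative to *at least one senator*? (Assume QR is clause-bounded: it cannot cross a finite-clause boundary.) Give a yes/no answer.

*each student* occurs within the adjunct clause *while the delegate contacted each student*.
Adverbial clauses are not L-marked, so they are barriers for QR — the quantifier cannot escape the adjunct.
*each student* is confined to the island and cannot take scope over *at least one senator*.

No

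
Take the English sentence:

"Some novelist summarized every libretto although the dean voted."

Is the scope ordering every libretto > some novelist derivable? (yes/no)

The adjunct clause does not contain *every libretto*, which is the matrix object.
Since no island is crossed, the inverse ordering is licensed alongside surface scope.

Yes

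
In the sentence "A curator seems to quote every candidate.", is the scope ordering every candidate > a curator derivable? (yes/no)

Infinitival complements of raising predicates do not block QR; *every candidate* and *a curator* are effectively clausemates.
Ordinary QR to a clause-peripheral position gives the wide-scope LF for the lower DP.
So *every candidate* > *a curator* is among the available readings.

Yes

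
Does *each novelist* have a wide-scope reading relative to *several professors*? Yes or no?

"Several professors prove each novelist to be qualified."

*each novelist* is an ECM subject; ECM complements are not islands, and the embedded quantifier may take matrix scope.
Clause-internal QR can adjoin the lower DP above the subject, yielding the inverse reading.
Both orderings are possible: *several professors* > *each novelist* and *each novelist* > *several professors*.

Yes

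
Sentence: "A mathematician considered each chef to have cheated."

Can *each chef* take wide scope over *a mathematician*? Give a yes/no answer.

*each chef* is the subject of an ECM infinitive — the infinitival complement of an ECM verb is not a scope island, so *each chef* can raise into the matrix clause.
Ordinary QR to a clause-peripheral position gives the wide-scope LF for the lower DP.
The sentence is scopally ambiguous between *a mathematician* > *each chef* and *each chef* > *a mathematician*.

Yes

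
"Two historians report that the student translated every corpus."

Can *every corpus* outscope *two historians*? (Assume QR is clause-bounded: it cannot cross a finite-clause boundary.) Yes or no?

*every corpus* occurs within the finite complement clause *that the student translated every corpus*.
Finite CP is the ceiling for QR here, by assumption.
*every corpus* is confined to the island and cannot take scope over *two historians*.

No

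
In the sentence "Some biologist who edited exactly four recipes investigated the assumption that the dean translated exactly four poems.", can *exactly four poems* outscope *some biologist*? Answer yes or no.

The target quantifier *exactly four poems* is part of the complex NP *the assumption that the dean translated exactly four poems*.
The complex NP is opaque for QR — the quantifier is frozen inside the noun's complement.
So *exactly four poems* cannot raise high enough to outscope *some biologist*; only the surface ordering *some biologist* > *exactly four poems* is available.

No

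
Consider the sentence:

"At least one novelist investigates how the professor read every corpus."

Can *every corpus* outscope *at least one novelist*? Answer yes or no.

*every corpus* sits inside the embedded question *how the professor read every corpus*.
An indirect question is a wh-island; the filled [Spec,CP] blocks QR across the CP edge.
*every corpus* > *at least one novelist* would require crossing that boundary, which is illicit.

No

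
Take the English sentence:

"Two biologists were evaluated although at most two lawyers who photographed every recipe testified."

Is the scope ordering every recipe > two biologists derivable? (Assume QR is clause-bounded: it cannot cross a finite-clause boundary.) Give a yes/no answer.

No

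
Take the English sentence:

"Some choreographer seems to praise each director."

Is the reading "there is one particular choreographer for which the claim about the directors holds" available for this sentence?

Yes

The paraphrase describes the scope ordering *some choreographer* > *each director*.
That is the surface-scope ordering, which is always one of the available readings — island constraints only ever restrict inverse scope.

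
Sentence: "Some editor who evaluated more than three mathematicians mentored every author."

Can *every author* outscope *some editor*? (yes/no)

*every author* is a matrix argument; only *some editor* is modified by the relative clause *who evaluated more than three mathematicians*, so the RC island is irrelevant to the target quantifier.
Nothing blocks QR of the lower DP to a position above the higher one, so inverse scope is available.

Yes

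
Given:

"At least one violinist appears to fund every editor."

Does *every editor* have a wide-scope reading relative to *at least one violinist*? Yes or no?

Raising constructions are monoclausal for scope purposes; *every editor* is not separated from *at least one violinist* by any island.
Since no island is crossed, the inverse ordering is licensed alongside surface scope.

Yes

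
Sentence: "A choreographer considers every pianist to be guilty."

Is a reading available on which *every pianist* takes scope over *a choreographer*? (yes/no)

This is an ECM construction: *every pianist* is the infinitival subject, Case-marked by the matrix verb, and the infinitive is transparent for QR.
QR within a single clause is free, so the lower quantifier may take scope over the higher one.
Both orderings are possible: *a choreographer* > *every pianist* and *every pianist* > *a choreographer*.

Yes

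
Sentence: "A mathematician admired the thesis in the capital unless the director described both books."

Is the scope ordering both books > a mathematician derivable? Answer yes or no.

No

The target quantifier *both books* is part of the adjunct clause *unless the director described both books*.
Adjunct clauses are scope islands: a quantifier inside an adjunct cannot raise into the matrix clause.
So the wide-scope reading for *both books* is blocked.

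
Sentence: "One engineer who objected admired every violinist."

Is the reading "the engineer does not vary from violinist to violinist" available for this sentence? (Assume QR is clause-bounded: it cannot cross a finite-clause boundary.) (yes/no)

The described interpretation is the *one engineer* > *every violinist* scoping.
Surface scope (*one engineer* > *every violinist*) is always derivable; islands only block QR, not in-situ interpretation.

Yes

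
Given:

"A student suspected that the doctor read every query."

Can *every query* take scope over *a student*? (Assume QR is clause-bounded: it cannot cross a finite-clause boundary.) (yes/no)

No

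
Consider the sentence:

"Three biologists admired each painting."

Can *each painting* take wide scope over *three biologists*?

Yes

*each painting* is the matrix object and *three biologists* the matrix subject; the two are clausemates.
Clause-internal QR can adjoin the lower DP above the subject, yielding the inverse reading.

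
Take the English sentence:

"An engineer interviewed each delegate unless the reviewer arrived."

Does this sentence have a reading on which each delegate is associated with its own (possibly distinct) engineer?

That reading corresponds to *each delegate* > *an engineer*.
Neither queried DP is inside the adjunct, so the adjunct-island constraint does not apply.
No island intervenes, so both surface and inverse scope are derivable.

Yes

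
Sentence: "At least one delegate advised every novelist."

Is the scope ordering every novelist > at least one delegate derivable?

Yes

*every novelist* is the matrix object and *at least one delegate* the matrix subject; the two are clausemates.
No island intervenes, so both surface and inverse scope are derivable.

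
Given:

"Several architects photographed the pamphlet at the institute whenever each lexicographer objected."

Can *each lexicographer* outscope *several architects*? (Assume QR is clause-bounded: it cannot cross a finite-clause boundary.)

*each lexicographer* is embedded in the adjunct clause *whenever each lexicographer objected*.
Adverbial clauses are not L-marked, so they are barriers for QR — the quantifier cannot escape the adjunct.
So *each lexicographer* cannot raise to a position above *several architects*.

No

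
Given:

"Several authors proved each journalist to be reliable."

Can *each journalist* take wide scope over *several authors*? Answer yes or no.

ECM infinitives lack a CP barrier, so *each journalist* can QR over the matrix subject *several authors*.
With no island boundary between them, the object can take inverse scope over the subject via ordinary QR within the clause.

Yes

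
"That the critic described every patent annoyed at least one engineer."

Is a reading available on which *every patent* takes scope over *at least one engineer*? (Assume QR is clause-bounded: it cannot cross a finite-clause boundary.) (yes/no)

No

Structurally, *every patent* is inside the sentential subject *that the critic described every patent*.
The Sentential Subject Constraint rules out raising the quantifier out of the that-clause subject.
The ordering *every patent* > *at least one engineer* is therefore underivable.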